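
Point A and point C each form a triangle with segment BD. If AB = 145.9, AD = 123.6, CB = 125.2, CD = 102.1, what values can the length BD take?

23.1 < BD < 227.3

From triangle ABD: |145.9 − 123.6| < BD < 145.9 + 123.6, i.e. 22.3 < BD < 269.5.
From triangle CBD: 23.1 < BD < 227.3.
Both must hold, so BD lies in the intersection.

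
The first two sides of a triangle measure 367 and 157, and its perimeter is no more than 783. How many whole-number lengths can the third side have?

49

Triangle inequality: 210 < x < 524. Perimeter ≤ 783 gives x ≤ 783 − 367 − 157 = 259.
So 210 < x ≤ 259; integers 211 through 259: 49 values.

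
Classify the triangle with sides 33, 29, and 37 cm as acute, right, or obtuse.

Compare the square of the longest side to the sum of squares of the other two: 29² + 33² = 1930 > 1369 = 37².

acute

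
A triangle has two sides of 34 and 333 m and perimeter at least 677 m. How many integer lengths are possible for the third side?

57

Triangle inequality: 299 < x < 367. Perimeter ≥ 677 gives x ≥ 677 − 34 − 333 = 310.
So 310 ≤ x < 367; integers 310 through 366: 57 values.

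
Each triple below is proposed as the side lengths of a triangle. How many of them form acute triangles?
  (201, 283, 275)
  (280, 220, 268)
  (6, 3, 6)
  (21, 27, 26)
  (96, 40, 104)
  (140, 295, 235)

(201,283,275): 201²+275² = 116026 > 80089 = 283² → acute
(280,220,268): 220²+268² = 120224 > 78400 = 280² → acute
(6,3,6): 3²+6² = 45 > 36 = 6² → acute
(21,27,26): 21²+26² = 1117 > 729 = 27² → acute
(96,40,104): 40²+96² = 10816 = 104² → right
(140,295,235): 140²+235² = 74825 < 87025 = 295² → obtuse
4 of the 6 are acute.

4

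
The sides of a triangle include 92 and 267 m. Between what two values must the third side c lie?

By the triangle inequality, c must be less than 92 + 267 = 359 and greater than |92 − 267| = 175.

175 < c < 359 (m)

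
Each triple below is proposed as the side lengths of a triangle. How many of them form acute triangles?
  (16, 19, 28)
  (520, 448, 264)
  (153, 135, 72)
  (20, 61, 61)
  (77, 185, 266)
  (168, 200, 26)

(16,19,28): 16²+19² = 617 < 784 = 28² → obtuse
(520,448,264): 264²+448² = 270400 = 520² → right
(153,135,72): 72²+135² = 23409 = 153² → right
(20,61,61): 20²+61² = 4121 > 3721 = 61² → acute
(77,185,266): 77+185 ≤ 266, not a triangle
(168,200,26): 26+168 ≤ 200, not a triangle
1 of the 6 is acute.

1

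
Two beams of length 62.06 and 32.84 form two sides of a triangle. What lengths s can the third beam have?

29.22 < s < 94.90

By the triangle inequality, s must be less than 62.06 + 32.84 = 94.90 and greater than |62.06 − 32.84| = 29.22.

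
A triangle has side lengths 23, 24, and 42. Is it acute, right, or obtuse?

Compare the square of the longest side to the sum of squares of the other two: 23² + 24² = 1105 < 1764 = 42².

obtuse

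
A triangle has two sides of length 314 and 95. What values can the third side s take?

By the triangle inequality, s must be less than 314 + 95 = 409 and greater than |314 − 95| = 219.

219 < s < 409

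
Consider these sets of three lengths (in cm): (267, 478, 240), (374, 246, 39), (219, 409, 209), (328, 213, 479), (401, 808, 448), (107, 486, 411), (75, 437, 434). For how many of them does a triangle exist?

6

(240,267,478): 240+267 > 478 → valid
(39,246,374): 39+246 ≤ 374 → not valid
(209,219,409): 209+219 > 409 → valid
(213,328,479): 213+328 > 479 → valid
(401,448,808): 401+448 > 808 → valid
(107,411,486): 107+411 > 486 → valid
(75,434,437): 75+434 > 437 → valid
6 of the 7 triples form a triangle.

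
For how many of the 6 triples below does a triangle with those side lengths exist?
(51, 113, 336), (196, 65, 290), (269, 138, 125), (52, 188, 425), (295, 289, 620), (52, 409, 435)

1

(51,113,336): 51+113 ≤ 336 → not valid
(65,196,290): 65+196 ≤ 290 → not valid
(125,138,269): 125+138 ≤ 269 → not valid
(52,188,425): 52+188 ≤ 425 → not valid
(289,295,620): 289+295 ≤ 620 → not valid
(52,409,435): 52+409 > 435 → valid
1 of the 6 triples forms a triangle.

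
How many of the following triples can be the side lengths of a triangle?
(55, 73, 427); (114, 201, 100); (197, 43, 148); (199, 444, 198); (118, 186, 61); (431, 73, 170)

(55,73,427): 55+73 ≤ 427 → not valid
(100,114,201): 100+114 > 201 → valid
(43,148,197): 43+148 ≤ 197 → not valid
(198,199,444): 198+199 ≤ 444 → not valid
(61,118,186): 61+118 ≤ 186 → not valid
(73,170,431): 73+170 ≤ 431 → not valid
1 of the 6 triples forms a triangle.

1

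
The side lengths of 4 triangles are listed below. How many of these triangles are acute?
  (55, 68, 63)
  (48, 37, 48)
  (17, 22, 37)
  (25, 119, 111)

(55,68,63): 55²+63² = 6994 > 4624 = 68² → acute
(48,37,48): 37²+48² = 3673 > 2304 = 48² → acute
(17,22,37): 17²+22² = 773 < 1369 = 37² → obtuse
(25,119,111): 25²+111² = 12946 < 14161 = 119² → obtuse
2 of the 4 are acute.

2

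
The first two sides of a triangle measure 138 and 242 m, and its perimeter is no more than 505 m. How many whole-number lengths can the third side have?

Triangle inequality: 104 < x < 380. Perimeter ≤ 505 gives x ≤ 505 − 138 − 242 = 125.
So 104 < x ≤ 125; integers 105 through 125: 21 values.

21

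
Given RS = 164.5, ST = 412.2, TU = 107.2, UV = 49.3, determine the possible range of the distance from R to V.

91.2 ≤ RV ≤ 733.2

The maximum is all hops collinear in one direction: 164.5 + 412.2 + 107.2 + 49.3 = 733.2.
The longest hop is 412.2; the others sum to 321.0. Folding the others back against it leaves at least 412.2 − 321.0 = 91.2.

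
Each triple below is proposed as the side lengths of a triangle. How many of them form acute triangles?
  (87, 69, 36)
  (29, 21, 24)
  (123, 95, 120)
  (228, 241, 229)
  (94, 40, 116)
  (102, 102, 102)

4

(87,69,36): 36²+69² = 6057 < 7569 = 87² → obtuse
(29,21,24): 21²+24² = 1017 > 841 = 29² → acute
(123,95,120): 95²+120² = 23425 > 15129 = 123² → acute
(228,241,229): 228²+229² = 104425 > 58081 = 241² → acute
(94,40,116): 40²+94² = 10436 < 13456 = 116² → obtuse
(102,102,102): 102²+102² = 20808 > 10404 = 102² → acute
4 of the 6 are acute.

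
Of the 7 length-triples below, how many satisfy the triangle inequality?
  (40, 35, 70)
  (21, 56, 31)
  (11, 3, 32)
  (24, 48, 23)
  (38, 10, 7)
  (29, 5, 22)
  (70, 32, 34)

1

(35,40,70): 35+40 > 70 → valid
(21,31,56): 21+31 ≤ 56 → not valid
(3,11,32): 3+11 ≤ 32 → not valid
(23,24,48): 23+24 ≤ 48 → not valid
(7,10,38): 7+10 ≤ 38 → not valid
(5,22,29): 5+22 ≤ 29 → not valid
(32,34,70): 32+34 ≤ 70 → not valid
1 of the 7 triples forms a triangle.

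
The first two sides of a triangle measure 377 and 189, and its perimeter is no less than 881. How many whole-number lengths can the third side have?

Triangle inequality: 188 < x < 566. Perimeter ≥ 881 gives x ≥ 881 − 377 − 189 = 315.
So 315 ≤ x < 566; integers 315 through 565: 251 values.

251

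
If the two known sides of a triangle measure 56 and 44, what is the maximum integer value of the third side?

99

The third side must be strictly less than 56 + 44 = 100.
The largest integer below 100 is 99.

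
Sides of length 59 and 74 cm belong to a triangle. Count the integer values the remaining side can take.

The third side lies in the open interval (15, 133).
Integers from 16 to 132 inclusive: 132 − 16 + 1 = 117.

117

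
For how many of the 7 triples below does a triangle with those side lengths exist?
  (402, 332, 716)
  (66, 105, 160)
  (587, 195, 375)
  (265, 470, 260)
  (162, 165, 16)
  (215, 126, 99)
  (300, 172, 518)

5

(332,402,716): 332+402 > 716 → valid
(66,105,160): 66+105 > 160 → valid
(195,375,587): 195+375 ≤ 587 → not valid
(260,265,470): 260+265 > 470 → valid
(16,162,165): 16+162 > 165 → valid
(99,126,215): 99+126 > 215 → valid
(172,300,518): 172+300 ≤ 518 → not valid
5 of the 7 triples form a triangle.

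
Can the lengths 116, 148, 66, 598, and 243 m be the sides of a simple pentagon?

No

For a pentagon, each side must be shorter than the sum of the others.
Here the longest side is 598, but the remaining 4 sides sum to only 573.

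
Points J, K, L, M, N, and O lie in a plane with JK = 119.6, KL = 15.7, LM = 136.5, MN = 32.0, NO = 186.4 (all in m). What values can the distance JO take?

The maximum is all hops collinear in one direction: 119.6 + 15.7 + 136.5 + 32.0 + 186.4 = 490.2.
The longest hop is 186.4; the others sum to 303.8. Since 186.4 ≤ 303.8, the path can fold back on itself completely, so the minimum distance is 0.

0 ≤ JO ≤ 490.2 m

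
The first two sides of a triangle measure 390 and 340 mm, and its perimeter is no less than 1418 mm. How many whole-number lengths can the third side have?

Triangle inequality: 50 < x < 730. Perimeter ≥ 1418 gives x ≥ 1418 − 390 − 340 = 688.
So 688 ≤ x < 730; integers 688 through 729: 42 values.

42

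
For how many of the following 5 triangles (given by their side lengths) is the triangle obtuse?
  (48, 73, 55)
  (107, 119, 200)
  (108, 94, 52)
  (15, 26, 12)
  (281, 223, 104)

(48,73,55): 48²+55² = 5329 = 73² → right
(107,119,200): 107²+119² = 25610 < 40000 = 200² → obtuse
(108,94,52): 52²+94² = 11540 < 11664 = 108² → obtuse
(15,26,12): 12²+15² = 369 < 676 = 26² → obtuse
(281,223,104): 104²+223² = 60545 < 78961 = 281² → obtuse
4 of the 5 are obtuse.

4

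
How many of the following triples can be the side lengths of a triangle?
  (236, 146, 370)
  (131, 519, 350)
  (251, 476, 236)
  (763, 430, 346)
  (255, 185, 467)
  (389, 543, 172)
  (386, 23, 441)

4

(146,236,370): 146+236 > 370 → valid
(131,350,519): 131+350 ≤ 519 → not valid
(236,251,476): 236+251 > 476 → valid
(346,430,763): 346+430 > 763 → valid
(185,255,467): 185+255 ≤ 467 → not valid
(172,389,543): 172+389 > 543 → valid
(23,386,441): 23+386 ≤ 441 → not valid
4 of the 7 triples form a triangle.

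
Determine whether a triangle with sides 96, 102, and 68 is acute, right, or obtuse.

acute

Compare the square of the longest side to the sum of squares of the other two: 68² + 96² = 13840 > 10404 = 102².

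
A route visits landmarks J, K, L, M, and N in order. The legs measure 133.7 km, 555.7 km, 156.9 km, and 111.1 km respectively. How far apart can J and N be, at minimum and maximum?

154.0 ≤ JN ≤ 957.4 km

The maximum is all hops collinear in one direction: 133.7 + 555.7 + 156.9 + 111.1 = 957.4.
The longest hop is 555.7; the others sum to 401.7. Folding the others back against it leaves at least 555.7 − 401.7 = 154.0.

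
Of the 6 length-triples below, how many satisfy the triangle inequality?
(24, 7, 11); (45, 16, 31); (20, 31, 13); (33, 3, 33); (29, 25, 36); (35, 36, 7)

5

(7,11,24): 7+11 ≤ 24 → not valid
(16,31,45): 16+31 > 45 → valid
(13,20,31): 13+20 > 31 → valid
(3,33,33): 3+33 > 33 → valid
(25,29,36): 25+29 > 36 → valid
(7,35,36): 7+35 > 36 → valid
5 of the 6 triples form a triangle.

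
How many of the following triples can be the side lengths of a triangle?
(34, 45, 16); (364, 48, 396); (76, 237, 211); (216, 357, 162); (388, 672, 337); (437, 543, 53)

(16,34,45): 16+34 > 45 → valid
(48,364,396): 48+364 > 396 → valid
(76,211,237): 76+211 > 237 → valid
(162,216,357): 162+216 > 357 → valid
(337,388,672): 337+388 > 672 → valid
(53,437,543): 53+437 ≤ 543 → not valid
5 of the 6 triples form a triangle.

5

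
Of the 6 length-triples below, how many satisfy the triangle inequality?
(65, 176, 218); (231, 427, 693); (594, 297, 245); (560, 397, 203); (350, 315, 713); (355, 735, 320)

(65,176,218): 65+176 > 218 → valid
(231,427,693): 231+427 ≤ 693 → not valid
(245,297,594): 245+297 ≤ 594 → not valid
(203,397,560): 203+397 > 560 → valid
(315,350,713): 315+350 ≤ 713 → not valid
(320,355,735): 320+355 ≤ 735 → not valid
2 of the 6 triples form a triangle.

2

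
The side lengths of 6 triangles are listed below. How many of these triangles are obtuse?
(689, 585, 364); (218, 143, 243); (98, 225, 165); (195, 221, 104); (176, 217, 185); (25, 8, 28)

(689,585,364): 364²+585² = 474721 = 689² → right
(218,143,243): 143²+218² = 67973 > 59049 = 243² → acute
(98,225,165): 98²+165² = 36829 < 50625 = 225² → obtuse
(195,221,104): 104²+195² = 48841 = 221² → right
(176,217,185): 176²+185² = 65201 > 47089 = 217² → acute
(25,8,28): 8²+25² = 689 < 784 = 28² → obtuse
2 of the 6 are obtuse.

2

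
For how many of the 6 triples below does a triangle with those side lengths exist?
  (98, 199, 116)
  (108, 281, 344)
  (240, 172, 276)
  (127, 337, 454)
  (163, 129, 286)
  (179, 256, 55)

5

(98,116,199): 98+116 > 199 → valid
(108,281,344): 108+281 > 344 → valid
(172,240,276): 172+240 > 276 → valid
(127,337,454): 127+337 > 454 → valid
(129,163,286): 129+163 > 286 → valid
(55,179,256): 55+179 ≤ 256 → not valid
5 of the 6 triples form a triangle.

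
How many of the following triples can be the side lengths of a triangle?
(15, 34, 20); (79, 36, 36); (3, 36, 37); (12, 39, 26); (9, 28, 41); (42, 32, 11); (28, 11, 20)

4

(15,20,34): 15+20 > 34 → valid
(36,36,79): 36+36 ≤ 79 → not valid
(3,36,37): 3+36 > 37 → valid
(12,26,39): 12+26 ≤ 39 → not valid
(9,28,41): 9+28 ≤ 41 → not valid
(11,32,42): 11+32 > 42 → valid
(11,20,28): 11+20 > 28 → valid
4 of the 7 triples form a triangle.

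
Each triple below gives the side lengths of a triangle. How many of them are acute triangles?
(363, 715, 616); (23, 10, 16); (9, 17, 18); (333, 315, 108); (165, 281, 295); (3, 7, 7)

(363,715,616): 363²+616² = 511225 = 715² → right
(23,10,16): 10²+16² = 356 < 529 = 23² → obtuse
(9,17,18): 9²+17² = 370 > 324 = 18² → acute
(333,315,108): 108²+315² = 110889 = 333² → right
(165,281,295): 165²+281² = 106186 > 87025 = 295² → acute
(3,7,7): 3²+7² = 58 > 49 = 7² → acute
3 of the 6 are acute.

3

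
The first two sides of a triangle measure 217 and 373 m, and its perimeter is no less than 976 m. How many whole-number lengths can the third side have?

204

Triangle inequality: 156 < x < 590. Perimeter ≥ 976 gives x ≥ 976 − 217 − 373 = 386.
So 386 ≤ x < 590; integers 386 through 589: 204 values.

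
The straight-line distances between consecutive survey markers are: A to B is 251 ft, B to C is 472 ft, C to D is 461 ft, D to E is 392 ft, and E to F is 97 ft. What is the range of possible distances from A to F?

The maximum is all hops collinear in one direction: 251 + 472 + 461 + 392 + 97 = 1673.
The longest hop is 472; the others sum to 1201. Since 472 ≤ 1201, the path can fold back on itself completely, so the minimum distance is 0.

0 ≤ AF ≤ 1673 ft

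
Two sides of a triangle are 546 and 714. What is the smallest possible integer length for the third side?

The third side must be strictly greater than |546 − 714| = 168.
The smallest integer above 168 is 169.

169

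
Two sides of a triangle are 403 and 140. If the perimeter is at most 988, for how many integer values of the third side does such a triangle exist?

Triangle inequality: 263 < x < 543. Perimeter ≤ 988 gives x ≤ 988 − 403 − 140 = 445.
So 263 < x ≤ 445; integers 264 through 445: 182 values.

182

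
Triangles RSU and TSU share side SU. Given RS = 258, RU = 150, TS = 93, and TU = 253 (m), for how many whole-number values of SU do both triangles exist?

From triangle RSU: 108 < SU < 408.
From triangle TSU: 160 < SU < 346.
Intersection: 160 < SU < 346, so integers 161 through 345: 185 values.

185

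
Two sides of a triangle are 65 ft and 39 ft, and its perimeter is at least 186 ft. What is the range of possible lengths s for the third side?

82 ≤ s < 104

Triangle inequality alone gives 26 < s < 104.
The perimeter condition gives s ≥ 186 − 65 − 39 = 82.
Intersecting the two: 82 ≤ s < 104.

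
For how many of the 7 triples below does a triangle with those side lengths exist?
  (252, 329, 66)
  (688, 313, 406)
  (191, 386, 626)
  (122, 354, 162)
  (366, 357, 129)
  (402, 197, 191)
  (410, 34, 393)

(66,252,329): 66+252 ≤ 329 → not valid
(313,406,688): 313+406 > 688 → valid
(191,386,626): 191+386 ≤ 626 → not valid
(122,162,354): 122+162 ≤ 354 → not valid
(129,357,366): 129+357 > 366 → valid
(191,197,402): 191+197 ≤ 402 → not valid
(34,393,410): 34+393 > 410 → valid
3 of the 7 triples form a triangle.

3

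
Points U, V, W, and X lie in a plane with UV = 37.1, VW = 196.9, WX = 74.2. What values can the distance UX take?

85.6 ≤ UX ≤ 308.2

The maximum is all hops collinear in one direction: 37.1 + 196.9 + 74.2 = 308.2.
The longest hop is 196.9; the others sum to 111.3. Folding the others back against it leaves at least 196.9 − 111.3 = 85.6.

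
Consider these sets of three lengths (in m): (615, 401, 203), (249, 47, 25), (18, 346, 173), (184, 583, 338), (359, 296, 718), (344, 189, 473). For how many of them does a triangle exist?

1

(203,401,615): 203+401 ≤ 615 → not valid
(25,47,249): 25+47 ≤ 249 → not valid
(18,173,346): 18+173 ≤ 346 → not valid
(184,338,583): 184+338 ≤ 583 → not valid
(296,359,718): 296+359 ≤ 718 → not valid
(189,344,473): 189+344 > 473 → valid
1 of the 6 triples forms a triangle.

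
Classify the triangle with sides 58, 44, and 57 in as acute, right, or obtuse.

acute

Compare the square of the longest side to the sum of squares of the other two: 44² + 57² = 5185 > 3364 = 58².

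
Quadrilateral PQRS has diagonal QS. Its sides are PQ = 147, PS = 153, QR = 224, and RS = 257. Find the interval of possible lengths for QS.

From triangle PQS: |147 − 153| < QS < 147 + 153, i.e. 6 < QS < 300.
From triangle RQS: 33 < QS < 481.
Both must hold, so QS lies in the intersection.

33 < QS < 300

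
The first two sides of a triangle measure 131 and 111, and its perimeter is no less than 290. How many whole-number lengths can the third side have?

194

Triangle inequality: 20 < x < 242. Perimeter ≥ 290 gives x ≥ 290 − 131 − 111 = 48.
So 48 ≤ x < 242; integers 48 through 241: 194 values.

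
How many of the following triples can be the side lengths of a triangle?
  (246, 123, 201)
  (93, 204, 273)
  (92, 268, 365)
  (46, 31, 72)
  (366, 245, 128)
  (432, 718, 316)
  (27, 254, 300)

5

(123,201,246): 123+201 > 246 → valid
(93,204,273): 93+204 > 273 → valid
(92,268,365): 92+268 ≤ 365 → not valid
(31,46,72): 31+46 > 72 → valid
(128,245,366): 128+245 > 366 → valid
(316,432,718): 316+432 > 718 → valid
(27,254,300): 27+254 ≤ 300 → not valid
5 of the 7 triples form a triangle.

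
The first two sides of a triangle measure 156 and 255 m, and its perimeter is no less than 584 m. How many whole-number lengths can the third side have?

Triangle inequality: 99 < x < 411. Perimeter ≥ 584 gives x ≥ 584 − 156 − 255 = 173.
So 173 ≤ x < 411; integers 173 through 410: 238 values.

238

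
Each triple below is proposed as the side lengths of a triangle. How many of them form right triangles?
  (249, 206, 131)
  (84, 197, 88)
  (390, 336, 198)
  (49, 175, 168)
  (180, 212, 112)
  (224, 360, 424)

(249,206,131): 131²+206² = 59597 < 62001 = 249² → obtuse
(84,197,88): 84+88 ≤ 197, not a triangle
(390,336,198): 198²+336² = 152100 = 390² → right
(49,175,168): 49²+168² = 30625 = 175² → right
(180,212,112): 112²+180² = 44944 = 212² → right
(224,360,424): 224²+360² = 179776 = 424² → right
4 of the 6 are right.

4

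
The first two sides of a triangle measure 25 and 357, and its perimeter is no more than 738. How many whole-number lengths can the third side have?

24

Triangle inequality: 332 < x < 382. Perimeter ≤ 738 gives x ≤ 738 − 25 − 357 = 356.
So 332 < x ≤ 356; integers 333 through 356: 24 values.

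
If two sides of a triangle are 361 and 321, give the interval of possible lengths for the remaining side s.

By the triangle inequality, s must be less than 361 + 321 = 682 and greater than |361 − 321| = 40.

40 < s < 682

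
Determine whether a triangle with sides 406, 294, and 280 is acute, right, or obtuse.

right

Compare the square of the longest side to the sum of squares of the other two: 280² + 294² = 164836 = 406².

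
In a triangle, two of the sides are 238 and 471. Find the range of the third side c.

By the triangle inequality, c must be less than 238 + 471 = 709 and greater than |238 − 471| = 233.

233 < c < 709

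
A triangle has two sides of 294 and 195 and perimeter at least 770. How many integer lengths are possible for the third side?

Triangle inequality: 99 < x < 489. Perimeter ≥ 770 gives x ≥ 770 − 294 − 195 = 281.
So 281 ≤ x < 489; integers 281 through 488: 208 values.

208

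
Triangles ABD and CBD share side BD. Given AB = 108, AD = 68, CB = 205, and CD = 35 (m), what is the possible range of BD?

170 < BD < 176

From triangle ABD: |108 − 68| < BD < 108 + 68, i.e. 40 < BD < 176.
From triangle CBD: 170 < BD < 240.
Both must hold, so BD lies in the intersection.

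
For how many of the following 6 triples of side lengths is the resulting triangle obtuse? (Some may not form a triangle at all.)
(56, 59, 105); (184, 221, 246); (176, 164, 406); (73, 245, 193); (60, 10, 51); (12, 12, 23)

4

(56,59,105): 56²+59² = 6617 < 11025 = 105² → obtuse
(184,221,246): 184²+221² = 82697 > 60516 = 246² → acute
(176,164,406): 164+176 ≤ 406, not a triangle
(73,245,193): 73²+193² = 42578 < 60025 = 245² → obtuse
(60,10,51): 10²+51² = 2701 < 3600 = 60² → obtuse
(12,12,23): 12²+12² = 288 < 529 = 23² → obtuse
4 of the 6 are obtuse.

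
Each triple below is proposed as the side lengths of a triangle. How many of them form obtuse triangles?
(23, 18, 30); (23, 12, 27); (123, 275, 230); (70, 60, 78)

3

(23,18,30): 18²+23² = 853 < 900 = 30² → obtuse
(23,12,27): 12²+23² = 673 < 729 = 27² → obtuse
(123,275,230): 123²+230² = 68029 < 75625 = 275² → obtuse
(70,60,78): 60²+70² = 8500 > 6084 = 78² → acute
3 of the 4 are obtuse.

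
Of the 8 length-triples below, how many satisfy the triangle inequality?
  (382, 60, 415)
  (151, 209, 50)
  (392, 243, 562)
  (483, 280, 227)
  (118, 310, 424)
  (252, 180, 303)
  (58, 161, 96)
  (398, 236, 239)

(60,382,415): 60+382 > 415 → valid
(50,151,209): 50+151 ≤ 209 → not valid
(243,392,562): 243+392 > 562 → valid
(227,280,483): 227+280 > 483 → valid
(118,310,424): 118+310 > 424 → valid
(180,252,303): 180+252 > 303 → valid
(58,96,161): 58+96 ≤ 161 → not valid
(236,239,398): 236+239 > 398 → valid
6 of the 8 triples form a triangle.

6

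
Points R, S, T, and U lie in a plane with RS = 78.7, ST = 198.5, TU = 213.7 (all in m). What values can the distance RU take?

0 ≤ RU ≤ 490.9 m

The maximum is all hops collinear in one direction: 78.7 + 198.5 + 213.7 = 490.9.
The longest hop is 213.7; the others sum to 277.2. Since 213.7 ≤ 277.2, the path can fold back on itself completely, so the minimum distance is 0.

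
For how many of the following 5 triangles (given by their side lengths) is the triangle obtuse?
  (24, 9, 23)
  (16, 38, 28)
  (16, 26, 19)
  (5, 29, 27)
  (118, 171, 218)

(24,9,23): 9²+23² = 610 > 576 = 24² → acute
(16,38,28): 16²+28² = 1040 < 1444 = 38² → obtuse
(16,26,19): 16²+19² = 617 < 676 = 26² → obtuse
(5,29,27): 5²+27² = 754 < 841 = 29² → obtuse
(118,171,218): 118²+171² = 43165 < 47524 = 218² → obtuse
4 of the 5 are obtuse.

4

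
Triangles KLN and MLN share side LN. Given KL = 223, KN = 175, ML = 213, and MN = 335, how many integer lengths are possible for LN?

275

From triangle KLN: 48 < LN < 398.
From triangle MLN: 122 < LN < 548.
Intersection: 122 < LN < 398, so integers 123 through 397: 275 values.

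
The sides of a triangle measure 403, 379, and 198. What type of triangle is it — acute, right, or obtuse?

acute

Compare the square of the longest side to the sum of squares of the other two: 198² + 379² = 182845 > 162409 = 403².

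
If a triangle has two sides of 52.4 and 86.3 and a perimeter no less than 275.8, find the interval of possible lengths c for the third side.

137.1 ≤ c < 138.7

Triangle inequality alone gives 33.9 < c < 138.7.
The perimeter condition gives c ≥ 275.8 − 52.4 − 86.3 = 137.1.
Intersecting the two: 137.1 ≤ c < 138.7.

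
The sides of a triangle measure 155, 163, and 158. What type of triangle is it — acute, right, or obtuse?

Compare the square of the longest side to the sum of squares of the other two: 155² + 158² = 48989 > 26569 = 163².

acute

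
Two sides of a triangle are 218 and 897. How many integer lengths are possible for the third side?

The third side lies in the open interval (679, 1115).
Integers from 680 to 1114 inclusive: 1114 − 680 + 1 = 435.

435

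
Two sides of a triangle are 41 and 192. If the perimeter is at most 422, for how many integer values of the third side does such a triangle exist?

38

Triangle inequality: 151 < x < 233. Perimeter ≤ 422 gives x ≤ 422 − 41 − 192 = 189.
So 151 < x ≤ 189; integers 152 through 189: 38 values.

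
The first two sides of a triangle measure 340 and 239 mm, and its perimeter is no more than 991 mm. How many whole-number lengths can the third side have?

311

Triangle inequality: 101 < x < 579. Perimeter ≤ 991 gives x ≤ 991 − 340 − 239 = 412.
So 101 < x ≤ 412; integers 102 through 412: 311 values.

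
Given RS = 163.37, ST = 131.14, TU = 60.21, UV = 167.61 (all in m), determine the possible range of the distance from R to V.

The maximum is all hops collinear in one direction: 163.37 + 131.14 + 60.21 + 167.61 = 522.33.
The longest hop is 167.61; the others sum to 354.72. Since 167.61 ≤ 354.72, the path can fold back on itself completely, so the minimum distance is 0.

0 ≤ RV ≤ 522.33 m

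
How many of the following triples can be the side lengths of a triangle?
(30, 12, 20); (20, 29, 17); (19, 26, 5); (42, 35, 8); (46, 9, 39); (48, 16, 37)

(12,20,30): 12+20 > 30 → valid
(17,20,29): 17+20 > 29 → valid
(5,19,26): 5+19 ≤ 26 → not valid
(8,35,42): 8+35 > 42 → valid
(9,39,46): 9+39 > 46 → valid
(16,37,48): 16+37 > 48 → valid
5 of the 6 triples form a triangle.

5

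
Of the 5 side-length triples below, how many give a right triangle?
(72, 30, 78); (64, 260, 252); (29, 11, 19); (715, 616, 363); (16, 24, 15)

3

(72,30,78): 30²+72² = 6084 = 78² → right
(64,260,252): 64²+252² = 67600 = 260² → right
(29,11,19): 11²+19² = 482 < 841 = 29² → obtuse
(715,616,363): 363²+616² = 511225 = 715² → right
(16,24,15): 15²+16² = 481 < 576 = 24² → obtuse
3 of the 5 are right.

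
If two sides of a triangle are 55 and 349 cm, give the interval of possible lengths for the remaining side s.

294 < s < 404

By the triangle inequality, s must be less than 55 + 349 = 404 and greater than |55 − 349| = 294.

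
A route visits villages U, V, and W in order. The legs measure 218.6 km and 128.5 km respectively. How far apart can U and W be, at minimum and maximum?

90.1 ≤ UW ≤ 347.1 km

By the triangle inequality, |218.6 − 128.5| ≤ UW ≤ 218.6 + 128.5.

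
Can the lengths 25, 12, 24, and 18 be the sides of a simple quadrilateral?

A quadrilateral exists iff every side is shorter than the sum of the others — equivalently, the longest side is less than the sum of the rest.
Longest side 25 < 54 (sum of the remaining 3), so yes.

Yes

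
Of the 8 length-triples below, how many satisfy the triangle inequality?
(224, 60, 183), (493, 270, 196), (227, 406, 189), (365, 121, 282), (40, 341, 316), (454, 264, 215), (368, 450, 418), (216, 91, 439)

6

(60,183,224): 60+183 > 224 → valid
(196,270,493): 196+270 ≤ 493 → not valid
(189,227,406): 189+227 > 406 → valid
(121,282,365): 121+282 > 365 → valid
(40,316,341): 40+316 > 341 → valid
(215,264,454): 215+264 > 454 → valid
(368,418,450): 368+418 > 450 → valid
(91,216,439): 91+216 ≤ 439 → not valid
6 of the 8 triples form a triangle.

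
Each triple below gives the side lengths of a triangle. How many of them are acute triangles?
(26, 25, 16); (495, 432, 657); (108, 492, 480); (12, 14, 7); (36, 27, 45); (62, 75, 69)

(26,25,16): 16²+25² = 881 > 676 = 26² → acute
(495,432,657): 432²+495² = 431649 = 657² → right
(108,492,480): 108²+480² = 242064 = 492² → right
(12,14,7): 7²+12² = 193 < 196 = 14² → obtuse
(36,27,45): 27²+36² = 2025 = 45² → right
(62,75,69): 62²+69² = 8605 > 5625 = 75² → acute
2 of the 6 are acute.

2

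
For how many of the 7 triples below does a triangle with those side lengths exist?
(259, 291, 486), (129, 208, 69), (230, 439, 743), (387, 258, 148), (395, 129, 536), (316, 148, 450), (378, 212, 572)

(259,291,486): 259+291 > 486 → valid
(69,129,208): 69+129 ≤ 208 → not valid
(230,439,743): 230+439 ≤ 743 → not valid
(148,258,387): 148+258 > 387 → valid
(129,395,536): 129+395 ≤ 536 → not valid
(148,316,450): 148+316 > 450 → valid
(212,378,572): 212+378 > 572 → valid
4 of the 7 triples form a triangle.

4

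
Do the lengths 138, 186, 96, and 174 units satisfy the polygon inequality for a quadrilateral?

Yes

A quadrilateral exists iff every side is shorter than the sum of the others — equivalently, the longest side is less than the sum of the rest.
Longest side 186 < 408 (sum of the remaining 3), so yes.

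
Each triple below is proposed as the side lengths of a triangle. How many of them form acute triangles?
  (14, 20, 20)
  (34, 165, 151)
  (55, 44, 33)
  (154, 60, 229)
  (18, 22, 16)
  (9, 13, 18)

2

(14,20,20): 14²+20² = 596 > 400 = 20² → acute
(34,165,151): 34²+151² = 23957 < 27225 = 165² → obtuse
(55,44,33): 33²+44² = 3025 = 55² → right
(154,60,229): 60+154 ≤ 229, not a triangle
(18,22,16): 16²+18² = 580 > 484 = 22² → acute
(9,13,18): 9²+13² = 250 < 324 = 18² → obtuse
2 of the 6 are acute.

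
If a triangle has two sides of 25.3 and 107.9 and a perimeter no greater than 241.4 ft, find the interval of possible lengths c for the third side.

Triangle inequality alone gives 82.6 < c < 133.2.
The perimeter condition gives c ≤ 241.4 − 25.3 − 107.9 = 108.2.
Intersecting the two: 82.6 < c ≤ 108.2.

82.6 < c ≤ 108.2 ft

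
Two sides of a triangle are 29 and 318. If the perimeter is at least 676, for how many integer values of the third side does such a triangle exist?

18

Triangle inequality: 289 < x < 347. Perimeter ≥ 676 gives x ≥ 676 − 29 − 318 = 329.
So 329 ≤ x < 347; integers 329 through 346: 18 values.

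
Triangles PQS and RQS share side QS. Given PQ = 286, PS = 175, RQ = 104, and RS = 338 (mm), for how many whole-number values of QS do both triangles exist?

From triangle PQS: 111 < QS < 461.
From triangle RQS: 234 < QS < 442.
Intersection: 234 < QS < 442, so integers 235 through 441: 207 values.

207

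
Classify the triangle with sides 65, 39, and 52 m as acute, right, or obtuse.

Compare the square of the longest side to the sum of squares of the other two: 39² + 52² = 4225 = 65².

right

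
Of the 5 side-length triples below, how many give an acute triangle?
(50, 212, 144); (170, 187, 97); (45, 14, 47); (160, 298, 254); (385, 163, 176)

(50,212,144): 50+144 ≤ 212, not a triangle
(170,187,97): 97²+170² = 38309 > 34969 = 187² → acute
(45,14,47): 14²+45² = 2221 > 2209 = 47² → acute
(160,298,254): 160²+254² = 90116 > 88804 = 298² → acute
(385,163,176): 163+176 ≤ 385, not a triangle
3 of the 5 are acute.

3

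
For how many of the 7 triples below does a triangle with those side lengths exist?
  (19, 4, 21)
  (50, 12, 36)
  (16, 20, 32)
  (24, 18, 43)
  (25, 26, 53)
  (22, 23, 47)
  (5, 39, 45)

(4,19,21): 4+19 > 21 → valid
(12,36,50): 12+36 ≤ 50 → not valid
(16,20,32): 16+20 > 32 → valid
(18,24,43): 18+24 ≤ 43 → not valid
(25,26,53): 25+26 ≤ 53 → not valid
(22,23,47): 22+23 ≤ 47 → not valid
(5,39,45): 5+39 ≤ 45 → not valid
2 of the 7 triples form a triangle.

2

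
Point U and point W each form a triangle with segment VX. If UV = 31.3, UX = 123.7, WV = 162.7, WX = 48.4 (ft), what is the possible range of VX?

114.3 < VX < 155.0

From triangle UVX: |31.3 − 123.7| < VX < 31.3 + 123.7, i.e. 92.4 < VX < 155.0.
From triangle WVX: 114.3 < VX < 211.1.
Both must hold, so VX lies in the intersection.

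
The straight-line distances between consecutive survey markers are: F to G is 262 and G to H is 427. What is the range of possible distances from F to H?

By the triangle inequality, |262 − 427| ≤ FH ≤ 262 + 427.

165 ≤ FH ≤ 689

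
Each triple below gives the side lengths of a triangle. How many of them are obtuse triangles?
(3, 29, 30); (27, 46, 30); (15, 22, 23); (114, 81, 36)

(3,29,30): 3²+29² = 850 < 900 = 30² → obtuse
(27,46,30): 27²+30² = 1629 < 2116 = 46² → obtuse
(15,22,23): 15²+22² = 709 > 529 = 23² → acute
(114,81,36): 36²+81² = 7857 < 12996 = 114² → obtuse
3 of the 4 are obtuse.

3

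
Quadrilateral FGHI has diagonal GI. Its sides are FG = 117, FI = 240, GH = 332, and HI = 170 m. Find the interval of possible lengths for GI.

From triangle FGI: |117 − 240| < GI < 117 + 240, i.e. 123 < GI < 357.
From triangle HGI: 162 < GI < 502.
Both must hold, so GI lies in the intersection.

162 < GI < 357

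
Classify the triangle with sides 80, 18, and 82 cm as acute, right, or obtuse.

right

Compare the square of the longest side to the sum of squares of the other two: 18² + 80² = 6724 = 82².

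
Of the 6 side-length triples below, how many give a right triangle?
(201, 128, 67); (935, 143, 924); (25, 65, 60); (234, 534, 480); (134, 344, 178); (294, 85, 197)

(201,128,67): 67+128 ≤ 201, not a triangle
(935,143,924): 143²+924² = 874225 = 935² → right
(25,65,60): 25²+60² = 4225 = 65² → right
(234,534,480): 234²+480² = 285156 = 534² → right
(134,344,178): 134+178 ≤ 344, not a triangle
(294,85,197): 85+197 ≤ 294, not a triangle
3 of the 6 are right.

3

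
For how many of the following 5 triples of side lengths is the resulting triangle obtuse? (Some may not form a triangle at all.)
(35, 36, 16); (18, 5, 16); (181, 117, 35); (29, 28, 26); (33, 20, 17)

2

(35,36,16): 16²+35² = 1481 > 1296 = 36² → acute
(18,5,16): 5²+16² = 281 < 324 = 18² → obtuse
(181,117,35): 35+117 ≤ 181, not a triangle
(29,28,26): 26²+28² = 1460 > 841 = 29² → acute
(33,20,17): 17²+20² = 689 < 1089 = 33² → obtuse
2 of the 5 are obtuse.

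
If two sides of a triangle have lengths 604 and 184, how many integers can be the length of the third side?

The third side lies in the open interval (420, 788).
Integers from 421 to 787 inclusive: 787 − 421 + 1 = 367.

367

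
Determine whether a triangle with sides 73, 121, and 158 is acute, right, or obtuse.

Compare the square of the longest side to the sum of squares of the other two: 73² + 121² = 19970 < 24964 = 158².

obtuse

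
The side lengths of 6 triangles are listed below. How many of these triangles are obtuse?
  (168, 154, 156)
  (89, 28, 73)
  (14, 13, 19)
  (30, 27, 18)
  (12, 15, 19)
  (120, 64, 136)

1

(168,154,156): 154²+156² = 48052 > 28224 = 168² → acute
(89,28,73): 28²+73² = 6113 < 7921 = 89² → obtuse
(14,13,19): 13²+14² = 365 > 361 = 19² → acute
(30,27,18): 18²+27² = 1053 > 900 = 30² → acute
(12,15,19): 12²+15² = 369 > 361 = 19² → acute
(120,64,136): 64²+120² = 18496 = 136² → right
1 of the 6 is obtuse.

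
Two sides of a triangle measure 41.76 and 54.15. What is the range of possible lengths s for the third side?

By the triangle inequality, s must be less than 41.76 + 54.15 = 95.91 and greater than |41.76 − 54.15| = 12.39.

12.39 < s < 95.91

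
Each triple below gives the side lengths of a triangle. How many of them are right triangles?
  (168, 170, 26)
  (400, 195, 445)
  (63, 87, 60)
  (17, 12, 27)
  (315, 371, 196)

(168,170,26): 26²+168² = 28900 = 170² → right
(400,195,445): 195²+400² = 198025 = 445² → right
(63,87,60): 60²+63² = 7569 = 87² → right
(17,12,27): 12²+17² = 433 < 729 = 27² → obtuse
(315,371,196): 196²+315² = 137641 = 371² → right
4 of the 5 are right.

4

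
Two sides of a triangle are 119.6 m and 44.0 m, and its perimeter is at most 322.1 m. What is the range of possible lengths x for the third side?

Triangle inequality alone gives 75.6 < x < 163.6.
The perimeter condition gives x ≤ 322.1 − 119.6 − 44.0 = 158.5.
Intersecting the two: 75.6 < x ≤ 158.5.

75.6 < x ≤ 158.5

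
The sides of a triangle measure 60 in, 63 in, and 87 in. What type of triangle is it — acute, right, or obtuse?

right

Compare the square of the longest side to the sum of squares of the other two: 60² + 63² = 7569 = 87².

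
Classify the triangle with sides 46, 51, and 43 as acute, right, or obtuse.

Compare the square of the longest side to the sum of squares of the other two: 43² + 46² = 3965 > 2601 = 51².

acute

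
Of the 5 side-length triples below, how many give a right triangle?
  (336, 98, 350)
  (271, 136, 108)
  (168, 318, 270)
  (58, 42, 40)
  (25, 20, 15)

(336,98,350): 98²+336² = 122500 = 350² → right
(271,136,108): 108+136 ≤ 271, not a triangle
(168,318,270): 168²+270² = 101124 = 318² → right
(58,42,40): 40²+42² = 3364 = 58² → right
(25,20,15): 15²+20² = 625 = 25² → right
4 of the 5 are right.

4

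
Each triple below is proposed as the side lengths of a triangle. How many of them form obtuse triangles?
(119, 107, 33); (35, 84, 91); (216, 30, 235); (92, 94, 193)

(119,107,33): 33²+107² = 12538 < 14161 = 119² → obtuse
(35,84,91): 35²+84² = 8281 = 91² → right
(216,30,235): 30²+216² = 47556 < 55225 = 235² → obtuse
(92,94,193): 92+94 ≤ 193, not a triangle
2 of the 4 are obtuse.

2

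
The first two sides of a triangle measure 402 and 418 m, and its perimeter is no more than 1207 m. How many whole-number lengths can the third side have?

Triangle inequality: 16 < x < 820. Perimeter ≤ 1207 gives x ≤ 1207 − 402 − 418 = 387.
So 16 < x ≤ 387; integers 17 through 387: 371 values.

371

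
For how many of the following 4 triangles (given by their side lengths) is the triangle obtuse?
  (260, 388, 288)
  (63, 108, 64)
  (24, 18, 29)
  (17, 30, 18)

(260,388,288): 260²+288² = 150544 = 388² → right
(63,108,64): 63²+64² = 8065 < 11664 = 108² → obtuse
(24,18,29): 18²+24² = 900 > 841 = 29² → acute
(17,30,18): 17²+18² = 613 < 900 = 30² → obtuse
2 of the 4 are obtuse.

2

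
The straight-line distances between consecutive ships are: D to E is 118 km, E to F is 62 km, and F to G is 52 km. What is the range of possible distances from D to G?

4 ≤ DG ≤ 232 km

The maximum is all hops collinear in one direction: 118 + 62 + 52 = 232.
The longest hop is 118; the others sum to 114. Folding the others back against it leaves at least 118 − 114 = 4.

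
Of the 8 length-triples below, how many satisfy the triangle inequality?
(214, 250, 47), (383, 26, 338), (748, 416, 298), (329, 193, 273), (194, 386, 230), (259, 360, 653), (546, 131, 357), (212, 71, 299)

(47,214,250): 47+214 > 250 → valid
(26,338,383): 26+338 ≤ 383 → not valid
(298,416,748): 298+416 ≤ 748 → not valid
(193,273,329): 193+273 > 329 → valid
(194,230,386): 194+230 > 386 → valid
(259,360,653): 259+360 ≤ 653 → not valid
(131,357,546): 131+357 ≤ 546 → not valid
(71,212,299): 71+212 ≤ 299 → not valid
3 of the 8 triples form a triangle.

3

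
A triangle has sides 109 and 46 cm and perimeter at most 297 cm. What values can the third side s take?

63 < s ≤ 142

Triangle inequality alone gives 63 < s < 155.
The perimeter condition gives s ≤ 297 − 109 − 46 = 142.
Intersecting the two: 63 < s ≤ 142.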